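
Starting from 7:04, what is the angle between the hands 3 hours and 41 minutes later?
First find the time 3 hours and 41 minutes after 7:04.
Total minutes: 7 x 60 + 4 + 3 x 60 + 41 = 645.
645 mod 720 = 645 minutes = 10:45.
Now compute the angle at 10:45:
Hour hand: 10 x 30 + 45 x 0.5 = 322.5 degrees
Minute hand: 45 x 6 = 270 degrees
Difference: |322.5 - 270| = 52.5 degrees
The angle is 52.5 degrees

Final answer: 52.5 degrees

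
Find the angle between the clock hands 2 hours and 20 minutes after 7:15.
First find the time 2 hours and 20 minutes after 7:15.
Total minutes: 7 x 60 + 15 + 2 x 60 + 20 = 575.
575 mod 720 = 575 minutes = 9:35.
Now compute the angle at 9:35:
Hour hand: 9 x 30 + 35 x 0.5 = 287.5 degrees
Minute hand: 35 x 6 = 210 degrees
Difference: |287.5 - 210| = 77.5 degrees
The angle is 77.5 degrees

Final answer: 77.5 degrees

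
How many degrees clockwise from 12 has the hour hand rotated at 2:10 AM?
The hour hand moves 30 degrees per hour and 0.5 degrees per minute.
At 2:10: (2) x 30 + 10 x 0.5 = 60 + 5 = 65 degrees

Final answer: 65 degrees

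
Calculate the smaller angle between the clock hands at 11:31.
Hour hand position: 11 x 30 + 31 x 0.5 = 345.5 degrees
Minute hand position: 31 x 6 = 186 degrees
Difference: |345.5 - 186| = 159.5 degrees
The angle between the hands is 159.5 degrees

Final answer: 159.5 degrees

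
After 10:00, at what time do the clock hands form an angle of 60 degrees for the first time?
At t minutes past 10:00, the hour hand is at 30 x 10 + 0.5t degrees and the minute hand is at 6t degrees.
The smaller angle between them is 60 degrees when |30H - 5.5t| = 60 or |30H - 5.5t| = 300.
With H = 10, solve 30 x 10 - 5.5t = +/- target for each target:
  t = (30 x 10 - 60) / 5.5 = 43.64
  t = (30 x 10 + 60) / 5.5 = 65.45 (outside (0, 60))
  t = (30 x 10 - 300) / 5.5 = 0 (outside (0, 60))
  t = (30 x 10 + 300) / 5.5 = 109.09 (outside (0, 60))
Valid solutions in (0, 60): {43.64} minutes.
The first occurrence is t = 43.64 minutes.
The hands form a 60-degree angle at 43.64 minutes past 10:00.

Final answer: 43.64 minutes past 10:00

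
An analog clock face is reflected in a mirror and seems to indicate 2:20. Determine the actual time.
Reflection across the vertical (12-6) axis maps a hand at angle A degrees to (360 - A) degrees, which sends a reading of T minutes past 12:00 to (720 - T) minutes past 12:00.
Mirror reads 2:20 = 140 minutes past 12:00.
Actual time: (720 - 140) mod 720 = 580 minutes = 9:40.

Final answer: 9:40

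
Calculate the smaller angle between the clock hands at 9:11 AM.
Hour hand position: 9 x 30 + 11 x 0.5 = 275.5 degrees
Minute hand position: 11 x 6 = 66 degrees
Difference: |275.5 - 66| = 209.5 degrees
Since 209.5 > 180, the smaller angle is 360 - 209.5 = 150.5 degrees

Final answer: 150.5 degrees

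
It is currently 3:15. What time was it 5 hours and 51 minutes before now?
Starting time: 3:15 = 195 total minutes past 12:00
Subtracting: 5 hours and 51 minutes = 351 minutes
195 - 351 = -156 (negative, add 12 hours = 720) = 564 minutes
= 9 hours and 24 minutes past 12:00 = 9:24

Final answer: 9:24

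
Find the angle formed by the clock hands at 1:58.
Hour hand position: 1 x 30 + 58 x 0.5 = 59 degrees
Minute hand position: 58 x 6 = 348 degrees
Difference: |59 - 348| = 289 degrees
Since 289 > 180, the smaller angle is 360 - 289 = 71 degrees

Final answer: 71 degrees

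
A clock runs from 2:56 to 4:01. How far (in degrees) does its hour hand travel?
The hour hand moves 0.5 degrees per minute.
Time elapsed: 4:01 - 2:56 = 65 minutes
Angular displacement: 65 x 0.5 = 32.5 degrees

Final answer: 32.5 degrees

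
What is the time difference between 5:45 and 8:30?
From 5:45 to 8:30:
(8 x 60 + 30) - (5 x 60 + 45) = 510 - 345 = 165 minutes
= 2 hours and 45 minutes

Final answer: 2 hours and 45 minutes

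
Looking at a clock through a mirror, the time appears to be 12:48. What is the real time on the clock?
Reflection across the vertical (12-6) axis maps a hand at angle A degrees to (360 - A) degrees, which sends a reading of T minutes past 12:00 to (720 - T) minutes past 12:00.
Mirror reads 12:48 = 48 minutes past 12:00.
Actual time: (720 - 48) mod 720 = 672 minutes = 11:12.

Final answer: 11:12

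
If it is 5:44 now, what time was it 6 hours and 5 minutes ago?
Starting time: 5:44 = 344 total minutes past 12:00
Subtracting: 6 hours and 5 minutes = 365 minutes
344 - 365 = -21 (negative, add 12 hours = 720) = 699 minutes
= 11 hours and 39 minutes past 12:00 = 11:39

Final answer: 11:39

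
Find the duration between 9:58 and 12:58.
From 9:58 to 12:58:
(12 x 60 + 58) - (9 x 60 + 58) = 778 - 598 = 180 minutes
= 3 hours

Final answer: 3 hours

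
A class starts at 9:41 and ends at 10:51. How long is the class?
From 9:41 to 10:51:
(10 x 60 + 51) - (9 x 60 + 41) = 651 - 581 = 70 minutes
= 1 hour and 10 minutes

Final answer: 1 hour and 10 minutes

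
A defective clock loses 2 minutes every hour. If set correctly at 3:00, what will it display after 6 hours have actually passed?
For every 60 true minutes, the faulty clock advances 60 - 2 = 58 minutes.
True elapsed: 6 hours = 360 minutes.
Faulty clock advances: 360 x 58/60 = 348 minutes (drift: 12 minutes behind).
Shown time: 3:00 + 348 minutes = 8:48.

Final answer: 8:48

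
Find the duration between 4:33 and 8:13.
From 4:33 to 8:13:
(8 x 60 + 13) - (4 x 60 + 33) = 493 - 273 = 220 minutes
= 3 hours and 40 minutes

Final answer: 3 hours and 40 minutes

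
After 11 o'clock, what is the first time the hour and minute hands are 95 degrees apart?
At t minutes past 11:00, the hour hand is at 30 x 11 + 0.5t degrees and the minute hand is at 6t degrees.
The smaller angle between them is 95 degrees when |30H - 5.5t| = 95 or |30H - 5.5t| = 265.
With H = 11, solve 30 x 11 - 5.5t = +/- target for each target:
  t = (30 x 11 - 95) / 5.5 = 42.73
  t = (30 x 11 + 95) / 5.5 = 77.27 (outside (0, 60))
  t = (30 x 11 - 265) / 5.5 = 11.82
  t = (30 x 11 + 265) / 5.5 = 108.18 (outside (0, 60))
Valid solutions in (0, 60): {11.82, 42.73} minutes.
The first occurrence is t = 11.82 minutes.
The hands form a 95-degree angle at 11.82 minutes past 11:00.

Final answer: 11.82 minutes past 11:00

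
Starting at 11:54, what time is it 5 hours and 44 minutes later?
Starting time: 11:54
Adding 44 minutes to 54 minutes: 54 + 44 = 98 minutes = 1 hour and 38 minutes
Adding 5 hours: 11 + 5 + 1 (carry) = 17 - 12 = 5
Final time: 5:38

Final answer: 5:38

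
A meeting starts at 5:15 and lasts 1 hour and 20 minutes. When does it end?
Starting time: 5:15
Adding 20 minutes to 15 minutes: 15 + 20 = 35 minutes
Adding 1 hour: 5 + 1 = 6
Final time: 6:35

Final answer: 6:35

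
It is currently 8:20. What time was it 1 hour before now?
Starting time: 8:20 = 500 total minutes past 12:00
Subtracting: 1 hour = 60 minutes
500 - 60 = 440 minutes
= 7 hours and 20 minutes past 12:00 = 7:20

Final answer: 7:20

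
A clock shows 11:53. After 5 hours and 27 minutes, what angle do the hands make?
First find the time 5 hours and 27 minutes after 11:53.
Total minutes: 11 x 60 + 53 + 5 x 60 + 27 = 1040.
1040 mod 720 = 320 minutes = 5:20.
Now compute the angle at 5:20:
Hour hand: 5 x 30 + 20 x 0.5 = 160 degrees
Minute hand: 20 x 6 = 120 degrees
Difference: |160 - 120| = 40 degrees
The angle is 40 degrees

Final answer: 40 degrees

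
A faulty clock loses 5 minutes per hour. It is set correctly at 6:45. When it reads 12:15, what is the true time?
For every 60 true minutes, the faulty clock advances 55 minutes, so 1 faulty-clock minute corresponds to 60/55 true minutes.
From 6:45 to 12:15 on the faulty dial is 330 minutes.
True elapsed: 330 x 60/55 = 360 minutes = 6 hours.
True time: 6:45 + 6 hours = 12:45.

Final answer: 12:45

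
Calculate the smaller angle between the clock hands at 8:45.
Hour hand position: 8 x 30 + 45 x 0.5 = 262.5 degrees
Minute hand position: 45 x 6 = 270 degrees
Difference: |262.5 - 270| = 7.5 degrees
The angle between the hands is 7.5 degrees

Final answer: 7.5 degrees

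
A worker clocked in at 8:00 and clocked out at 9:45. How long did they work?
From 8:00 to 9:45:
(9 x 60 + 45) - (8 x 60 + 0) = 585 - 480 = 105 minutes
= 1 hour and 45 minutes

Final answer: 1 hour and 45 minutes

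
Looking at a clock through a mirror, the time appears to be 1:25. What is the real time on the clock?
Reflection across the vertical (12-6) axis maps a hand at angle A degrees to (360 - A) degrees, which sends a reading of T minutes past 12:00 to (720 - T) minutes past 12:00.
Mirror reads 1:25 = 85 minutes past 12:00.
Actual time: (720 - 85) mod 720 = 635 minutes = 10:35.

Final answer: 10:35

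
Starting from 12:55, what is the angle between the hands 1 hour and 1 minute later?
First find the time 1 hour and 1 minute after 12:55.
Total minutes: 12 x 60 + 55 + 1 x 60 + 1 = 836.
836 mod 720 = 116 minutes = 1:56.
Now compute the angle at 1:56:
Hour hand: 1 x 30 + 56 x 0.5 = 58 degrees
Minute hand: 56 x 6 = 336 degrees
Difference: |58 - 336| = 278 degrees
Smaller angle: 360 - 278 = 82 degrees

Final answer: 82 degrees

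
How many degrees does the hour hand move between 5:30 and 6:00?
The hour hand moves 0.5 degrees per minute.
Time elapsed: 6:00 - 5:30 = 30 minutes
Angular displacement: 30 x 0.5 = 15 degrees

Final answer: 15 degrees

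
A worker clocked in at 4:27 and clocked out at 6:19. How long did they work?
From 4:27 to 6:19:
(6 x 60 + 19) - (4 x 60 + 27) = 379 - 267 = 112 minutes
= 1 hour and 52 minutes

Final answer: 1 hour and 52 minutes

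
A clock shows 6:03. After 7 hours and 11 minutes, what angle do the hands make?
First find the time 7 hours and 11 minutes after 6:03.
Total minutes: 6 x 60 + 3 + 7 x 60 + 11 = 794.
794 mod 720 = 74 minutes = 1:14.
Now compute the angle at 1:14:
Hour hand: 1 x 30 + 14 x 0.5 = 37 degrees
Minute hand: 14 x 6 = 84 degrees
Difference: |37 - 84| = 47 degrees
The angle is 47 degrees

Final answer: 47 degrees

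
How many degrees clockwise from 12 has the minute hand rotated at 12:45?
The minute hand moves 6 degrees per minute.
At 12:45: 45 x 6 = 270 degrees

Final answer: 270 degrees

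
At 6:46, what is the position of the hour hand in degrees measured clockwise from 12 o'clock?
The hour hand moves 30 degrees per hour and 0.5 degrees per minute.
At 6:46: (6) x 30 + 46 x 0.5 = 180 + 23 = 203 degrees

Final answer: 203 degrees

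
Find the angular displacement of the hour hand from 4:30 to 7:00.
The hour hand moves 0.5 degrees per minute.
Time elapsed: 7:00 - 4:30 = 150 minutes
Angular displacement: 150 x 0.5 = 75 degrees

Final answer: 75 degrees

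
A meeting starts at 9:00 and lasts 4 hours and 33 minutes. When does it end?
Starting time: 9:00
Adding 33 minutes to 0 minutes: 0 + 33 = 33 minutes
Adding 4 hours: 9 + 4 = 13 - 12 = 1
Final time: 1:33

Final answer: 1:33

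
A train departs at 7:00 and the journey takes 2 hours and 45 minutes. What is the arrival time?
Starting time: 7:00
Adding 45 minutes to 0 minutes: 0 + 45 = 45 minutes
Adding 2 hours: 7 + 2 = 9
Final time: 9:45

Final answer: 9:45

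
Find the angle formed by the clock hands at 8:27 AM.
Hour hand position: 8 x 30 + 27 x 0.5 = 253.5 degrees
Minute hand position: 27 x 6 = 162 degrees
Difference: |253.5 - 162| = 91.5 degrees
The angle between the hands is 91.5 degrees

Final answer: 91.5 degrees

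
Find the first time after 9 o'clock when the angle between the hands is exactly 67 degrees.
At t minutes past 9:00, the hour hand is at 30 x 9 + 0.5t degrees and the minute hand is at 6t degrees.
The smaller angle between them is 67 degrees when |30H - 5.5t| = 67 or |30H - 5.5t| = 293.
With H = 9, solve 30 x 9 - 5.5t = +/- target for each target:
  t = (30 x 9 - 67) / 5.5 = 36.91
  t = (30 x 9 + 67) / 5.5 = 61.27 (outside (0, 60))
  t = (30 x 9 - 293) / 5.5 = -4.18 (outside (0, 60))
  t = (30 x 9 + 293) / 5.5 = 102.36 (outside (0, 60))
Valid solutions in (0, 60): {36.91} minutes.
The first occurrence is t = 36.91 minutes.
The hands form a 67-degree angle at 36.91 minutes past 9:00.

Final answer: 36.91 minutes past 9:00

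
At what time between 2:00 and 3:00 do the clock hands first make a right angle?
At t minutes past 2:00, the hour hand is at 30 x 2 + 0.5t degrees and the minute hand is at 6t degrees.
The smaller angle between them is 90 degrees when |30H - 5.5t| = 90 or |30H - 5.5t| = 270.
With H = 2, solve 30 x 2 - 5.5t = +/- target for each target:
  t = (30 x 2 - 90) / 5.5 = -5.45 (outside (0, 60))
  t = (30 x 2 + 90) / 5.5 = 27.27
  t = (30 x 2 - 270) / 5.5 = -38.18 (outside (0, 60))
  t = (30 x 2 + 270) / 5.5 = 60 (outside (0, 60))
Valid solutions in (0, 60): {27.27} minutes.
First occurrence: t = 27.27 minutes.
The hands are at right angles at 27.27 minutes past 2:00.

Final answer: 27.27 minutes past 2:00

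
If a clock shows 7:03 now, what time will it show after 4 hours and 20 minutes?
Starting time: 7:03
Adding 20 minutes to 3 minutes: 3 + 20 = 23 minutes
Adding 4 hours: 7 + 4 = 11
Final time: 11:23

Final answer: 11:23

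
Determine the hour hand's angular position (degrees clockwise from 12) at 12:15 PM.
The hour hand moves 30 degrees per hour and 0.5 degrees per minute.
At 12:15: (0) x 30 + 15 x 0.5 = 0 + 7.5 = 7.5 degrees

Final answer: 7.5 degrees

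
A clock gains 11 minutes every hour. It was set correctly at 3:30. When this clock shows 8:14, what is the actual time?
For every 60 true minutes, the faulty clock advances 71 minutes, so 1 faulty-clock minute corresponds to 60/71 true minutes.
From 3:30 to 8:14 on the faulty dial is 284 minutes.
True elapsed: 284 x 60/71 = 240 minutes = 4 hours.
True time: 3:30 + 4 hours = 7:30.

Final answer: 7:30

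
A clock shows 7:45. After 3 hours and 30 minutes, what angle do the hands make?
First find the time 3 hours and 30 minutes after 7:45.
Total minutes: 7 x 60 + 45 + 3 x 60 + 30 = 675.
675 mod 720 = 675 minutes = 11:15.
Now compute the angle at 11:15:
Hour hand: 11 x 30 + 15 x 0.5 = 337.5 degrees
Minute hand: 15 x 6 = 90 degrees
Difference: |337.5 - 90| = 247.5 degrees
Smaller angle: 360 - 247.5 = 112.5 degrees

Final answer: 112.5 degrees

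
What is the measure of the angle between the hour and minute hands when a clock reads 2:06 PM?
Hour hand position: 2 x 30 + 6 x 0.5 = 63 degrees
Minute hand position: 6 x 6 = 36 degrees
Difference: |63 - 36| = 27 degrees
The angle between the hands is 27 degrees

Final answer: 27 degrees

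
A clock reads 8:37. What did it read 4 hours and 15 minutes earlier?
Starting time: 8:37 = 517 total minutes past 12:00
Subtracting: 4 hours and 15 minutes = 255 minutes
517 - 255 = 262 minutes
= 4 hours and 22 minutes past 12:00 = 4:22

Final answer: 4:22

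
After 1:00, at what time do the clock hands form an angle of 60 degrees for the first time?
At t minutes past 1:00, the hour hand is at 30 x 1 + 0.5t degrees and the minute hand is at 6t degrees.
The smaller angle between them is 60 degrees when |30H - 5.5t| = 60 or |30H - 5.5t| = 300.
With H = 1, solve 30 x 1 - 5.5t = +/- target for each target:
  t = (30 x 1 - 60) / 5.5 = -5.45 (outside (0, 60))
  t = (30 x 1 + 60) / 5.5 = 16.36
  t = (30 x 1 - 300) / 5.5 = -49.09 (outside (0, 60))
  t = (30 x 1 + 300) / 5.5 = 60 (outside (0, 60))
Valid solutions in (0, 60): {16.36} minutes.
The first occurrence is t = 16.36 minutes.
The hands form a 60-degree angle at 16.36 minutes past 1:00.

Final answer: 16.36 minutes past 1:00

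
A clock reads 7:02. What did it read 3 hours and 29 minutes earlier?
Starting time: 7:02 = 422 total minutes past 12:00
Subtracting: 3 hours and 29 minutes = 209 minutes
422 - 209 = 213 minutes
= 3 hours and 33 minutes past 12:00 = 3:33

Final answer: 3:33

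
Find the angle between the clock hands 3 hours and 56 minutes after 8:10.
First find the time 3 hours and 56 minutes after 8:10.
Total minutes: 8 x 60 + 10 + 3 x 60 + 56 = 726.
726 mod 720 = 6 minutes = 12:06.
Now compute the angle at 12:06:
Hour hand: 0 x 30 + 6 x 0.5 = 3 degrees
Minute hand: 6 x 6 = 36 degrees
Difference: |3 - 36| = 33 degrees
The angle is 33 degrees

Final answer: 33 degrees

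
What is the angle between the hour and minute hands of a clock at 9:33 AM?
Hour hand position: 9 x 30 + 33 x 0.5 = 286.5 degrees
Minute hand position: 33 x 6 = 198 degrees
Difference: |286.5 - 198| = 88.5 degrees
The angle between the hands is 88.5 degrees

Final answer: 88.5 degrees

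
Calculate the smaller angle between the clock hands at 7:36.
Hour hand position: 7 x 30 + 36 x 0.5 = 228 degrees
Minute hand position: 36 x 6 = 216 degrees
Difference: |228 - 216| = 12 degrees
The angle between the hands is 12 degrees

Final answer: 12 degrees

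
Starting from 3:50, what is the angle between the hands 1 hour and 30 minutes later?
First find the time 1 hour and 30 minutes after 3:50.
Total minutes: 3 x 60 + 50 + 1 x 60 + 30 = 320.
320 mod 720 = 320 minutes = 5:20.
Now compute the angle at 5:20:
Hour hand: 5 x 30 + 20 x 0.5 = 160 degrees
Minute hand: 20 x 6 = 120 degrees
Difference: |160 - 120| = 40 degrees
The angle is 40 degrees

Final answer: 40 degrees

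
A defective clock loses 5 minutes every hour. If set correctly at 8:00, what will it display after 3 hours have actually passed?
For every 60 true minutes, the faulty clock advances 60 - 5 = 55 minutes.
True elapsed: 3 hours = 180 minutes.
Faulty clock advances: 180 x 55/60 = 165 minutes (drift: 15 minutes behind).
Shown time: 8:00 + 165 minutes = 10:45.

Final answer: 10:45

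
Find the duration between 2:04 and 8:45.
From 2:04 to 8:45:
(8 x 60 + 45) - (2 x 60 + 4) = 525 - 124 = 401 minutes
= 6 hours and 41 minutes

Final answer: 6 hours and 41 minutes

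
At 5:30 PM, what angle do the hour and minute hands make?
Hour hand position: 5 x 30 + 30 x 0.5 = 165 degrees
Minute hand position: 30 x 6 = 180 degrees
Difference: |165 - 180| = 15 degrees
The angle between the hands is 15 degrees

Final answer: 15 degrees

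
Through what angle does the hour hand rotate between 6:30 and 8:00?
The hour hand moves 0.5 degrees per minute.
Time elapsed: 8:00 - 6:30 = 90 minutes
Angular displacement: 90 x 0.5 = 45 degrees

Final answer: 45 degrees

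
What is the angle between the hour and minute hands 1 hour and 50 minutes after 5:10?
First find the time 1 hour and 50 minutes after 5:10.
Total minutes: 5 x 60 + 10 + 1 x 60 + 50 = 420.
420 mod 720 = 420 minutes = 7:00.
Now compute the angle at 7:00:
Hour hand: 7 x 30 + 0 x 0.5 = 210 degrees
Minute hand: 0 x 6 = 0 degrees
Difference: |210 - 0| = 210 degrees
Smaller angle: 360 - 210 = 150 degrees

Final answer: 150 degrees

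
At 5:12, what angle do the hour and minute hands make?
Hour hand position: 5 x 30 + 12 x 0.5 = 156 degrees
Minute hand position: 12 x 6 = 72 degrees
Difference: |156 - 72| = 84 degrees
The angle between the hands is 84 degrees

Final answer: 84 degrees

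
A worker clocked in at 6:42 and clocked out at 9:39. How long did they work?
From 6:42 to 9:39:
(9 x 60 + 39) - (6 x 60 + 42) = 579 - 402 = 177 minutes
= 2 hours and 57 minutes

Final answer: 2 hours and 57 minutes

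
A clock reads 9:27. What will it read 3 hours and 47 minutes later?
Starting time: 9:27
Adding 47 minutes to 27 minutes: 27 + 47 = 74 minutes = 1 hour and 14 minutes
Adding 3 hours: 9 + 3 + 1 (carry) = 13 - 12 = 1
Final time: 1:14

Final answer: 1:14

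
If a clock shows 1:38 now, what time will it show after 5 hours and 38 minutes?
Starting time: 1:38
Adding 38 minutes to 38 minutes: 38 + 38 = 76 minutes = 1 hour and 16 minutes
Adding 5 hours: 1 + 5 + 1 (carry) = 7
Final time: 7:16

Final answer: 7:16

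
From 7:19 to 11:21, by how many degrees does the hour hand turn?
The hour hand moves 0.5 degrees per minute.
Time elapsed: 11:21 - 7:19 = 242 minutes
Angular displacement: 242 x 0.5 = 121 degrees

Final answer: 121 degrees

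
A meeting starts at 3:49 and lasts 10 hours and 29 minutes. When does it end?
Starting time: 3:49
Adding 29 minutes to 49 minutes: 49 + 29 = 78 minutes = 1 hour and 18 minutes
Adding 10 hours: 3 + 10 + 1 (carry) = 14 - 12 = 2
Final time: 2:18

Final answer: 2:18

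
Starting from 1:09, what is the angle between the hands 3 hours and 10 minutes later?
First find the time 3 hours and 10 minutes after 1:09.
Total minutes: 1 x 60 + 9 + 3 x 60 + 10 = 259.
259 mod 720 = 259 minutes = 4:19.
Now compute the angle at 4:19:
Hour hand: 4 x 30 + 19 x 0.5 = 129.5 degrees
Minute hand: 19 x 6 = 114 degrees
Difference: |129.5 - 114| = 15.5 degrees
The angle is 15.5 degrees

Final answer: 15.5 degrees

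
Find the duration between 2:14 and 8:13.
From 2:14 to 8:13:
(8 x 60 + 13) - (2 x 60 + 14) = 493 - 134 = 359 minutes
= 5 hours and 59 minutes

Final answer: 5 hours and 59 minutes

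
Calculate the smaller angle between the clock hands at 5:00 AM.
Hour hand position: 5 x 30 + 0 x 0.5 = 150 degrees
Minute hand position: 0 x 6 = 0 degrees
Difference: |150 - 0| = 150 degrees
The angle between the hands is 150 degrees

Final answer: 150 degrees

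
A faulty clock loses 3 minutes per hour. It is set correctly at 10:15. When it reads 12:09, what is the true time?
For every 60 true minutes, the faulty clock advances 57 minutes, so 1 faulty-clock minute corresponds to 60/57 true minutes.
From 10:15 to 12:09 on the faulty dial is 114 minutes.
True elapsed: 114 x 60/57 = 120 minutes = 2 hours.
True time: 10:15 + 2 hours = 12:15.

Final answer: 12:15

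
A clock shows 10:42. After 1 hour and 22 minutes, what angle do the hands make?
First find the time 1 hour and 22 minutes after 10:42.
Total minutes: 10 x 60 + 42 + 1 x 60 + 22 = 724.
724 mod 720 = 4 minutes = 12:04.
Now compute the angle at 12:04:
Hour hand: 0 x 30 + 4 x 0.5 = 2 degrees
Minute hand: 4 x 6 = 24 degrees
Difference: |2 - 24| = 22 degrees
The angle is 22 degrees

Final answer: 22 degrees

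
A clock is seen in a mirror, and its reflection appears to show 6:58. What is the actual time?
Reflection across the vertical (12-6) axis maps a hand at angle A degrees to (360 - A) degrees, which sends a reading of T minutes past 12:00 to (720 - T) minutes past 12:00.
Mirror reads 6:58 = 418 minutes past 12:00.
Actual time: (720 - 418) mod 720 = 302 minutes = 5:02.

Final answer: 5:02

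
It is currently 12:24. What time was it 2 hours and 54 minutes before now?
Starting time: 12:24 = 24 total minutes past 12:00
Subtracting: 2 hours and 54 minutes = 174 minutes
24 - 174 = -150 (negative, add 12 hours = 720) = 570 minutes
= 9 hours and 30 minutes past 12:00 = 9:30

Final answer: 9:30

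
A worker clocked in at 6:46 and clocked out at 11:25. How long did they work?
From 6:46 to 11:25:
(11 x 60 + 25) - (6 x 60 + 46) = 685 - 406 = 279 minutes
= 4 hours and 39 minutes

Final answer: 4 hours and 39 minutes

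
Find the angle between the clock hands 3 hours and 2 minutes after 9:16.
First find the time 3 hours and 2 minutes after 9:16.
Total minutes: 9 x 60 + 16 + 3 x 60 + 2 = 738.
738 mod 720 = 18 minutes = 12:18.
Now compute the angle at 12:18:
Hour hand: 0 x 30 + 18 x 0.5 = 9 degrees
Minute hand: 18 x 6 = 108 degrees
Difference: |9 - 108| = 99 degrees
The angle is 99 degrees

Final answer: 99 degrees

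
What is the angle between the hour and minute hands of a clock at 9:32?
Hour hand position: 9 x 30 + 32 x 0.5 = 286 degrees
Minute hand position: 32 x 6 = 192 degrees
Difference: |286 - 192| = 94 degrees
The angle between the hands is 94 degrees

Final answer: 94 degrees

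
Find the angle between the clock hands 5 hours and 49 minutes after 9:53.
First find the time 5 hours and 49 minutes after 9:53.
Total minutes: 9 x 60 + 53 + 5 x 60 + 49 = 942.
942 mod 720 = 222 minutes = 3:42.
Now compute the angle at 3:42:
Hour hand: 3 x 30 + 42 x 0.5 = 111 degrees
Minute hand: 42 x 6 = 252 degrees
Difference: |111 - 252| = 141 degrees
The angle is 141 degrees

Final answer: 141 degrees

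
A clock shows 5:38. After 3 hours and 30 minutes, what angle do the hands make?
First find the time 3 hours and 30 minutes after 5:38.
Total minutes: 5 x 60 + 38 + 3 x 60 + 30 = 548.
548 mod 720 = 548 minutes = 9:08.
Now compute the angle at 9:08:
Hour hand: 9 x 30 + 8 x 0.5 = 274 degrees
Minute hand: 8 x 6 = 48 degrees
Difference: |274 - 48| = 226 degrees
Smaller angle: 360 - 226 = 134 degrees

Final answer: 134 degrees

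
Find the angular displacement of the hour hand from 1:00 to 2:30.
The hour hand moves 0.5 degrees per minute.
Time elapsed: 2:30 - 1:00 = 90 minutes
Angular displacement: 90 x 0.5 = 45 degrees

Final answer: 45 degrees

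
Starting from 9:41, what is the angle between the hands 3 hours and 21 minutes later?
First find the time 3 hours and 21 minutes after 9:41.
Total minutes: 9 x 60 + 41 + 3 x 60 + 21 = 782.
782 mod 720 = 62 minutes = 1:02.
Now compute the angle at 1:02:
Hour hand: 1 x 30 + 2 x 0.5 = 31 degrees
Minute hand: 2 x 6 = 12 degrees
Difference: |31 - 12| = 19 degrees
The angle is 19 degrees

Final answer: 19 degrees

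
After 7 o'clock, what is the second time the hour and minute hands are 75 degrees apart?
At t minutes past 7:00, the hour hand is at 30 x 7 + 0.5t degrees and the minute hand is at 6t degrees.
The smaller angle between them is 75 degrees when |30H - 5.5t| = 75 or |30H - 5.5t| = 285.
With H = 7, solve 30 x 7 - 5.5t = +/- target for each target:
  t = (30 x 7 - 75) / 5.5 = 24.55
  t = (30 x 7 + 75) / 5.5 = 51.82
  t = (30 x 7 - 285) / 5.5 = -13.64 (outside (0, 60))
  t = (30 x 7 + 285) / 5.5 = 90 (outside (0, 60))
Valid solutions in (0, 60): {24.55, 51.82} minutes.
The second occurrence is t = 51.82 minutes.
The hands form a 75-degree angle at 51.82 minutes past 7:00.

Final answer: 51.82 minutes past 7:00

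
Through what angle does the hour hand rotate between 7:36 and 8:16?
The hour hand moves 0.5 degrees per minute.
Time elapsed: 8:16 - 7:36 = 40 minutes
Angular displacement: 40 x 0.5 = 20 degrees

Final answer: 20 degrees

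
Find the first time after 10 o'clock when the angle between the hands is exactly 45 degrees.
At t minutes past 10:00, the hour hand is at 30 x 10 + 0.5t degrees and the minute hand is at 6t degrees.
The smaller angle between them is 45 degrees when |30H - 5.5t| = 45 or |30H - 5.5t| = 315.
With H = 10, solve 30 x 10 - 5.5t = +/- target for each target:
  t = (30 x 10 - 45) / 5.5 = 46.36
  t = (30 x 10 + 45) / 5.5 = 62.73 (outside (0, 60))
  t = (30 x 10 - 315) / 5.5 = -2.73 (outside (0, 60))
  t = (30 x 10 + 315) / 5.5 = 111.82 (outside (0, 60))
Valid solutions in (0, 60): {46.36} minutes.
The first occurrence is t = 46.36 minutes.
The hands form a 45-degree angle at 46.36 minutes past 10:00.

Final answer: 46.36 minutes past 10:00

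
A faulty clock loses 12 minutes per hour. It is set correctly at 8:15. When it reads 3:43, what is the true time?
For every 60 true minutes, the faulty clock advances 48 minutes, so 1 faulty-clock minute corresponds to 60/48 true minutes.
From 8:15 to 3:43 on the faulty dial is 448 minutes.
True elapsed: 448 x 60/48 = 560 minutes = 9 hours and 20 minutes.
True time: 8:15 + 9 hours and 20 minutes = 5:35.

Final answer: 5:35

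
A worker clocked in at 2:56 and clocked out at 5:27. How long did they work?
From 2:56 to 5:27:
(5 x 60 + 27) - (2 x 60 + 56) = 327 - 176 = 151 minutes
= 2 hours and 31 minutes

Final answer: 2 hours and 31 minutes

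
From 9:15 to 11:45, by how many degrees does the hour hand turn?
The hour hand moves 0.5 degrees per minute.
Time elapsed: 11:45 - 9:15 = 150 minutes
Angular displacement: 150 x 0.5 = 75 degrees

Final answer: 75 degrees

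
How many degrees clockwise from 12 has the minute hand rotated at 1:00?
The minute hand moves 6 degrees per minute.
At 1:00: 0 x 6 = 0 degrees

Final answer: 0 degrees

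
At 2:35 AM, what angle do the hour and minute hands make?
Hour hand position: 2 x 30 + 35 x 0.5 = 77.5 degrees
Minute hand position: 35 x 6 = 210 degrees
Difference: |77.5 - 210| = 132.5 degrees
The angle between the hands is 132.5 degrees

Final answer: 132.5 degrees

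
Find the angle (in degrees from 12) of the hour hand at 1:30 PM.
The hour hand moves 30 degrees per hour and 0.5 degrees per minute.
At 1:30: (1) x 30 + 30 x 0.5 = 30 + 15 = 45 degrees

Final answer: 45 degrees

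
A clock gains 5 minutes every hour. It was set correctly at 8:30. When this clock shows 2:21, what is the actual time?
For every 60 true minutes, the faulty clock advances 65 minutes, so 1 faulty-clock minute corresponds to 60/65 true minutes.
From 8:30 to 2:21 on the faulty dial is 351 minutes.
True elapsed: 351 x 60/65 = 324 minutes = 5 hours and 24 minutes.
True time: 8:30 + 5 hours and 24 minutes = 1:54.

Final answer: 1:54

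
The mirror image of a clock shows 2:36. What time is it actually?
Reflection across the vertical (12-6) axis maps a hand at angle A degrees to (360 - A) degrees, which sends a reading of T minutes past 12:00 to (720 - T) minutes past 12:00.
Mirror reads 2:36 = 156 minutes past 12:00.
Actual time: (720 - 156) mod 720 = 564 minutes = 9:24.

Final answer: 9:24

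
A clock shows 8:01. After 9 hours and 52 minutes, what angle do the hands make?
First find the time 9 hours and 52 minutes after 8:01.
Total minutes: 8 x 60 + 1 + 9 x 60 + 52 = 1073.
1073 mod 720 = 353 minutes = 5:53.
Now compute the angle at 5:53:
Hour hand: 5 x 30 + 53 x 0.5 = 176.5 degrees
Minute hand: 53 x 6 = 318 degrees
Difference: |176.5 - 318| = 141.5 degrees
The angle is 141.5 degrees

Final answer: 141.5 degrees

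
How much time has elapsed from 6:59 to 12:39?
From 6:59 to 12:39:
(12 x 60 + 39) - (6 x 60 + 59) = 759 - 419 = 340 minutes
= 5 hours and 40 minutes

Final answer: 5 hours and 40 minutes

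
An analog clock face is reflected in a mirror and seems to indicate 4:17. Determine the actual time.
Reflection across the vertical (12-6) axis maps a hand at angle A degrees to (360 - A) degrees, which sends a reading of T minutes past 12:00 to (720 - T) minutes past 12:00.
Mirror reads 4:17 = 257 minutes past 12:00.
Actual time: (720 - 257) mod 720 = 463 minutes = 7:43.

Final answer: 7:43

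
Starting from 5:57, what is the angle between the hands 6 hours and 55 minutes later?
First find the time 6 hours and 55 minutes after 5:57.
Total minutes: 5 x 60 + 57 + 6 x 60 + 55 = 772.
772 mod 720 = 52 minutes = 12:52.
Now compute the angle at 12:52:
Hour hand: 0 x 30 + 52 x 0.5 = 26 degrees
Minute hand: 52 x 6 = 312 degrees
Difference: |26 - 312| = 286 degrees
Smaller angle: 360 - 286 = 74 degrees

Final answer: 74 degrees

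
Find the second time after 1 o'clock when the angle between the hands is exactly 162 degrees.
At t minutes past 1:00, the hour hand is at 30 x 1 + 0.5t degrees and the minute hand is at 6t degrees.
The smaller angle between them is 162 degrees when |30H - 5.5t| = 162 or |30H - 5.5t| = 198.
With H = 1, solve 30 x 1 - 5.5t = +/- target for each target:
  t = (30 x 1 - 162) / 5.5 = -24 (outside (0, 60))
  t = (30 x 1 + 162) / 5.5 = 34.91
  t = (30 x 1 - 198) / 5.5 = -30.55 (outside (0, 60))
  t = (30 x 1 + 198) / 5.5 = 41.45
Valid solutions in (0, 60): {34.91, 41.45} minutes.
The second occurrence is t = 41.45 minutes.
The hands form a 162-degree angle at 41.45 minutes past 1:00.

Final answer: 41.45 minutes past 1:00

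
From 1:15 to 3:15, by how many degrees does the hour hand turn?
The hour hand moves 0.5 degrees per minute.
Time elapsed: 3:15 - 1:15 = 120 minutes
Angular displacement: 120 x 0.5 = 60 degrees

Final answer: 60 degrees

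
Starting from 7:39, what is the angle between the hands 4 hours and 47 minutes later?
First find the time 4 hours and 47 minutes after 7:39.
Total minutes: 7 x 60 + 39 + 4 x 60 + 47 = 746.
746 mod 720 = 26 minutes = 12:26.
Now compute the angle at 12:26:
Hour hand: 0 x 30 + 26 x 0.5 = 13 degrees
Minute hand: 26 x 6 = 156 degrees
Difference: |13 - 156| = 143 degrees
The angle is 143 degrees

Final answer: 143 degrees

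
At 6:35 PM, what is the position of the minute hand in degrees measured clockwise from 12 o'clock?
The minute hand moves 6 degrees per minute.
At 6:35: 35 x 6 = 210 degrees

Final answer: 210 degrees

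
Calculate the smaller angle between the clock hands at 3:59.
Hour hand position: 3 x 30 + 59 x 0.5 = 119.5 degrees
Minute hand position: 59 x 6 = 354 degrees
Difference: |119.5 - 354| = 234.5 degrees
Since 234.5 > 180, the smaller angle is 360 - 234.5 = 125.5 degrees

Final answer: 125.5 degrees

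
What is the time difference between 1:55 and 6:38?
From 1:55 to 6:38:
(6 x 60 + 38) - (1 x 60 + 55) = 398 - 115 = 283 minutes
= 4 hours and 43 minutes

Final answer: 4 hours and 43 minutes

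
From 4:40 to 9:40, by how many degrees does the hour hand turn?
The hour hand moves 0.5 degrees per minute.
Time elapsed: 9:40 - 4:40 = 300 minutes
Angular displacement: 300 x 0.5 = 150 degrees

Final answer: 150 degrees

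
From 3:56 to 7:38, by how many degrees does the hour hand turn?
The hour hand moves 0.5 degrees per minute.
Time elapsed: 7:38 - 3:56 = 222 minutes
Angular displacement: 222 x 0.5 = 111 degrees

Final answer: 111 degrees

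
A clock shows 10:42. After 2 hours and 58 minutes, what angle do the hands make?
First find the time 2 hours and 58 minutes after 10:42.
Total minutes: 10 x 60 + 42 + 2 x 60 + 58 = 820.
820 mod 720 = 100 minutes = 1:40.
Now compute the angle at 1:40:
Hour hand: 1 x 30 + 40 x 0.5 = 50 degrees
Minute hand: 40 x 6 = 240 degrees
Difference: |50 - 240| = 190 degrees
Smaller angle: 360 - 190 = 170 degrees

Final answer: 170 degrees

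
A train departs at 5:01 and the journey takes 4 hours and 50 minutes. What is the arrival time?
Starting time: 5:01
Adding 50 minutes to 1 minute: 1 + 50 = 51 minutes
Adding 4 hours: 5 + 4 = 9
Final time: 9:51

Final answer: 9:51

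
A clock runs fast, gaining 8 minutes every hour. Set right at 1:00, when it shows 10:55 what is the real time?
For every 60 true minutes, the faulty clock advances 68 minutes, so 1 faulty-clock minute corresponds to 60/68 true minutes.
From 1:00 to 10:55 on the faulty dial is 595 minutes.
True elapsed: 595 x 60/68 = 525 minutes = 8 hours and 45 minutes.
True time: 1:00 + 8 hours and 45 minutes = 9:45.

Final answer: 9:45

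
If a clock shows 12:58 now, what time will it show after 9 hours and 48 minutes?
Starting time: 12:58
Adding 48 minutes to 58 minutes: 58 + 48 = 106 minutes = 1 hour and 46 minutes
Adding 9 hours: 12 + 9 + 1 (carry) = 22 - 12 = 10
Final time: 10:46

Final answer: 10:46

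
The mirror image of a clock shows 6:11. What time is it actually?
Reflection across the vertical (12-6) axis maps a hand at angle A degrees to (360 - A) degrees, which sends a reading of T minutes past 12:00 to (720 - T) minutes past 12:00.
Mirror reads 6:11 = 371 minutes past 12:00.
Actual time: (720 - 371) mod 720 = 349 minutes = 5:49.

Final answer: 5:49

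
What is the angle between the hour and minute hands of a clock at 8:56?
Hour hand position: 8 x 30 + 56 x 0.5 = 268 degrees
Minute hand position: 56 x 6 = 336 degrees
Difference: |268 - 336| = 68 degrees
The angle between the hands is 68 degrees

Final answer: 68 degrees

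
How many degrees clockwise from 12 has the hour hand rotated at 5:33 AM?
The hour hand moves 30 degrees per hour and 0.5 degrees per minute.
At 5:33: (5) x 30 + 33 x 0.5 = 150 + 16.5 = 166.5 degrees

Final answer: 166.5 degrees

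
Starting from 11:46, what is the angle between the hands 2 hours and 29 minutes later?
First find the time 2 hours and 29 minutes after 11:46.
Total minutes: 11 x 60 + 46 + 2 x 60 + 29 = 855.
855 mod 720 = 135 minutes = 2:15.
Now compute the angle at 2:15:
Hour hand: 2 x 30 + 15 x 0.5 = 67.5 degrees
Minute hand: 15 x 6 = 90 degrees
Difference: |67.5 - 90| = 22.5 degrees
The angle is 22.5 degrees

Final answer: 22.5 degrees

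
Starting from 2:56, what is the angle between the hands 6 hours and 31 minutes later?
First find the time 6 hours and 31 minutes after 2:56.
Total minutes: 2 x 60 + 56 + 6 x 60 + 31 = 567.
567 mod 720 = 567 minutes = 9:27.
Now compute the angle at 9:27:
Hour hand: 9 x 30 + 27 x 0.5 = 283.5 degrees
Minute hand: 27 x 6 = 162 degrees
Difference: |283.5 - 162| = 121.5 degrees
The angle is 121.5 degrees

Final answer: 121.5 degrees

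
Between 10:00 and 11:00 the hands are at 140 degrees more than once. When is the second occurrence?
At t minutes past 10:00, the hour hand is at 30 x 10 + 0.5t degrees and the minute hand is at 6t degrees.
The smaller angle between them is 140 degrees when |30H - 5.5t| = 140 or |30H - 5.5t| = 220.
With H = 10, solve 30 x 10 - 5.5t = +/- target for each target:
  t = (30 x 10 - 140) / 5.5 = 29.09
  t = (30 x 10 + 140) / 5.5 = 80 (outside (0, 60))
  t = (30 x 10 - 220) / 5.5 = 14.55
  t = (30 x 10 + 220) / 5.5 = 94.55 (outside (0, 60))
Valid solutions in (0, 60): {14.55, 29.09} minutes.
The second occurrence is t = 29.09 minutes.
The hands form a 140-degree angle at 29.09 minutes past 10:00.

Final answer: 29.09 minutes past 10:00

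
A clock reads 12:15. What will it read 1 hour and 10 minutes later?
Starting time: 12:15
Adding 10 minutes to 15 minutes: 15 + 10 = 25 minutes
Adding 1 hour: 12 + 1 = 13 - 12 = 1
Final time: 1:25

Final answer: 1:25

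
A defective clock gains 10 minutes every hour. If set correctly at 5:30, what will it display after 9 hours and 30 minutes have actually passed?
For every 60 true minutes, the faulty clock advances 60 + 10 = 70 minutes.
True elapsed: 9 hours and 30 minutes = 570 minutes.
Faulty clock advances: 570 x 70/60 = 665 minutes (drift: 95 minutes ahead).
Shown time: 5:30 + 665 minutes = 4:35.

Final answer: 4:35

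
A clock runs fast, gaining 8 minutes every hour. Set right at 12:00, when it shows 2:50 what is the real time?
For every 60 true minutes, the faulty clock advances 68 minutes, so 1 faulty-clock minute corresponds to 60/68 true minutes.
From 12:00 to 2:50 on the faulty dial is 170 minutes.
True elapsed: 170 x 60/68 = 150 minutes = 2 hours and 30 minutes.
True time: 12:00 + 2 hours and 30 minutes = 2:30.

Final answer: 2:30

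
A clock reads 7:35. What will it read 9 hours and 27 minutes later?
Starting time: 7:35
Adding 27 minutes to 35 minutes: 35 + 27 = 62 minutes = 1 hour and 2 minutes
Adding 9 hours: 7 + 9 + 1 (carry) = 17 - 12 = 5
Final time: 5:02

Final answer: 5:02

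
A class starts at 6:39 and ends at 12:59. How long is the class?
From 6:39 to 12:59:
(12 x 60 + 59) - (6 x 60 + 39) = 779 - 399 = 380 minutes
= 6 hours and 20 minutes

Final answer: 6 hours and 20 minutes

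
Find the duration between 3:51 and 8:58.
From 3:51 to 8:58:
(8 x 60 + 58) - (3 x 60 + 51) = 538 - 231 = 307 minutes
= 5 hours and 7 minutes

Final answer: 5 hours and 7 minutes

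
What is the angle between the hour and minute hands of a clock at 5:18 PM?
Hour hand position: 5 x 30 + 18 x 0.5 = 159 degrees
Minute hand position: 18 x 6 = 108 degrees
Difference: |159 - 108| = 51 degrees
The angle between the hands is 51 degrees

Final answer: 51 degrees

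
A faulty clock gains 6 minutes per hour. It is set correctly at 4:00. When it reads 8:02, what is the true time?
For every 60 true minutes, the faulty clock advances 66 minutes, so 1 faulty-clock minute corresponds to 60/66 true minutes.
From 4:00 to 8:02 on the faulty dial is 242 minutes.
True elapsed: 242 x 60/66 = 220 minutes = 3 hours and 40 minutes.
True time: 4:00 + 3 hours and 40 minutes = 7:40.

Final answer: 7:40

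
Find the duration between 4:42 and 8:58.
From 4:42 to 8:58:
(8 x 60 + 58) - (4 x 60 + 42) = 538 - 282 = 256 minutes
= 4 hours and 16 minutes

Final answer: 4 hours and 16 minutes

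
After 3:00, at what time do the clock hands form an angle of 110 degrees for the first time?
At t minutes past 3:00, the hour hand is at 30 x 3 + 0.5t degrees and the minute hand is at 6t degrees.
The smaller angle between them is 110 degrees when |30H - 5.5t| = 110 or |30H - 5.5t| = 250.
With H = 3, solve 30 x 3 - 5.5t = +/- target for each target:
  t = (30 x 3 - 110) / 5.5 = -3.64 (outside (0, 60))
  t = (30 x 3 + 110) / 5.5 = 36.36
  t = (30 x 3 - 250) / 5.5 = -29.09 (outside (0, 60))
  t = (30 x 3 + 250) / 5.5 = 61.82 (outside (0, 60))
Valid solutions in (0, 60): {36.36} minutes.
The first occurrence is t = 36.36 minutes.
The hands form a 110-degree angle at 36.36 minutes past 3:00.

Final answer: 36.36 minutes past 3:00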